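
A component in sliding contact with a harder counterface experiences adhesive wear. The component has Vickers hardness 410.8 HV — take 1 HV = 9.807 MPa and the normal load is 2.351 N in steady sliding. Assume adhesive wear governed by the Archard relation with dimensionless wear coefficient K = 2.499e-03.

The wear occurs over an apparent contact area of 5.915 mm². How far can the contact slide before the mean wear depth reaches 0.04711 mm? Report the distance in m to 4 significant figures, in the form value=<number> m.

Every step runs at full precision, and quoted intermediates are rounded. Rounded just once to 4 significant figures.
Hardness H = 410.8 HV × 9.807 MPa/HV = 4029 MPa = 4.029e+09 Pa.
Contact area A = 5.915 mm² = 5.915e-06 m².
Depth limit h_lim = 0.04711 mm = 4.711e-05 m.
Working in SI base units: W = 2.351 N, H = 4.029e+09 Pa, K = 2.499e-03.
Allowed volume V_lim = h_lim·A = 4.711e-05 · 5.915e-06 = 2.787e-10 m³.
Thus life L = V_lim·H/(K·W) = 2.787e-10 · 4.029e+09 / (2.499e-03 · 2.351) = 191.1 m.

value=191.1 m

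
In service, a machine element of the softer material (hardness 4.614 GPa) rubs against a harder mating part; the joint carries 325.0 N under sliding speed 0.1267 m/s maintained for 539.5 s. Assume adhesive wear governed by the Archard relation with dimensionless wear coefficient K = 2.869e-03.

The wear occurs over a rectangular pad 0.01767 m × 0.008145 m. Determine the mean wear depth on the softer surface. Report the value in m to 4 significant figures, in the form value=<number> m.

value=9.598e-05 m

Intermediates are displayed rounded — all arithmetic carries full float precision; rounded once at the end to four significant figures.
Distance L = v·t = 0.1267 m/s × 539.5 s = 68.35 m.
Hardness H = 4.614 GPa = 4.614e+09 Pa.
Contact area A = 0.01767 m × 0.008145 m = 1.439e-04 m².
As SI base values: W = 325.0 N, H = 4.614e+09 Pa, K = 2.869e-03.
Volume removed: V = K·W·L/H = 2.869e-03 · 325.0 · 68.35 / 4.614e+09 = 1.381e-08 m³.
Depth of wear h = V/A = 1.381e-08 / 1.439e-04 = 9.598e-05 m.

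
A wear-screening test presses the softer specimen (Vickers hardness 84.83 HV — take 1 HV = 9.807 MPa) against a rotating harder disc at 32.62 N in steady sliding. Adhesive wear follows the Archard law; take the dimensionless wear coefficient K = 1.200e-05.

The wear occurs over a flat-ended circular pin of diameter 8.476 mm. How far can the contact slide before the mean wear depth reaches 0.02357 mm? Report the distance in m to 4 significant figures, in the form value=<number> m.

value=2827 m

Intermediates are displayed rounded. All arithmetic runs at full float precision — rounded once at the end, at four significant figures.
Convert: Hardness H = 84.83 HV × 9.807 MPa/HV = 831.9 MPa = 8.319e+08 Pa.
Convert: Pin diameter d = 8.476 mm = 0.008476 m. Contact area A = π·d²/4 = π·(0.008476 m)²/4 = 5.643e-05 m².
Convert: Depth limit h_lim = 0.02357 mm = 2.357e-05 m.
Restated in SI base units: W = 32.62 N, H = 8.319e+08 Pa, K = 1.200e-05.
Permissible volume V_lim = h_lim·A = 2.357e-05 · 5.643e-05 = 1.330e-09 m³.
Sliding life L = V_lim·H/(K·W) = 1.330e-09 · 8.319e+08 / (1.200e-05 · 32.62) = 2827 m.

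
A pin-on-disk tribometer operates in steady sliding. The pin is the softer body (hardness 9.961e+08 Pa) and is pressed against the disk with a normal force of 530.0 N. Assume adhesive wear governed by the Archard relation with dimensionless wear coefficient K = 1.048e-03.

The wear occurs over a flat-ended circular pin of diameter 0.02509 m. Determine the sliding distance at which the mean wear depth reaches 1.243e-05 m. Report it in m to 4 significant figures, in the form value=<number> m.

Printed values are rounded — all arithmetic carries full precision, and one final rounding, at four significant digits.
Convert: Contact area A = π·d²/4 = π·(0.02509 m)²/4 = 4.944e-04 m².
In SI base units: W = 530.0 N, H = 9.961e+08 Pa, K = 1.048e-03.
At the depth limit, V_lim = h_lim·A = 1.243e-05 · 4.944e-04 = 6.146e-09 m³.
Thus life L = V_lim·H/(K·W) = 6.146e-09 · 9.961e+08 / (1.048e-03 · 530.0) = 11.02 m.

value=11.02 m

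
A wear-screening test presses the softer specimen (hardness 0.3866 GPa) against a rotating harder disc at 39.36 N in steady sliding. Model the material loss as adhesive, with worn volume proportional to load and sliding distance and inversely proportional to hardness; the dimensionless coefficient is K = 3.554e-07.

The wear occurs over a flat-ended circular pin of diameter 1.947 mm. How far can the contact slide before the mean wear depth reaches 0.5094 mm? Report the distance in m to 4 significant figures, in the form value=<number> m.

value=4.192e+04 m

Shown intermediates are rounded. Every step maintains full float precision, and rounded once at the end: 4 significant figures.
Convert: Hardness H = 0.3866 GPa = 3.866e+08 Pa.
Convert: Pin diameter d = 1.947 mm = 0.001947 m. Contact area A = π·d²/4 = π·(0.001947 m)²/4 = 2.977e-06 m².
Convert: Depth limit h_lim = 0.5094 mm = 5.094e-04 m.
Collected in SI base units: W = 39.36 N, H = 3.866e+08 Pa, K = 3.554e-07.
Permissible volume V_lim = h_lim·A = 5.094e-04 · 2.977e-06 = 1.517e-09 m³.
Thus life L = V_lim·H/(K·W) = 1.517e-09 · 3.866e+08 / (3.554e-07 · 39.36) = 4.192e+04 m.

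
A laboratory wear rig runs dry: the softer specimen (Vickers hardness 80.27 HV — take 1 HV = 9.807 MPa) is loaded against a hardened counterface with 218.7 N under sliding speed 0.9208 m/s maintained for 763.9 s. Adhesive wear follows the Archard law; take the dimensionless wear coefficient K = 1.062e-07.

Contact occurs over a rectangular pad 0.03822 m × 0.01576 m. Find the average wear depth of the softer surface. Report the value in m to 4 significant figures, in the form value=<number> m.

value=3.445e-08 m

The computation carries exact precision, and intermediate values appear rounded, and rounded once at the end: 4 significant digits.
Convert: The distance L = v·t = 0.9208 m/s × 763.9 s = 703.4 m.
Convert: Hardness H = 80.27 HV × 9.807 MPa/HV = 787.2 MPa = 7.872e+08 Pa.
Convert: Contact area A = 0.03822 m × 0.01576 m = 6.023e-04 m².
Working in SI base units: W = 218.7 N, H = 7.872e+08 Pa, K = 1.062e-07.
Worn volume V = K·W·L/H = 1.062e-07 · 218.7 · 703.4 / 7.872e+08 = 2.075e-11 m³.
Wear depth h = V/A = 2.075e-11 / 6.023e-04 = 3.445e-08 m.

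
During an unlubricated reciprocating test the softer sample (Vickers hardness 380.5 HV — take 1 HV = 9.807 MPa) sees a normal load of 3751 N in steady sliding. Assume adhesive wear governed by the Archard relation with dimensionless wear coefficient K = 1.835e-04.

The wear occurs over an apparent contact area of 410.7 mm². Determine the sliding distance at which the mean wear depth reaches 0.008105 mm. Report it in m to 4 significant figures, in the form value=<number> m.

The intermediates appear rounded — the computation carries full float precision, and rounded once at the end to four significant figures.
Convert: Hardness H = 380.5 HV × 9.807 MPa/HV = 3732 MPa = 3.732e+09 Pa.
Convert: Contact area A = 410.7 mm² = 4.107e-04 m².
Convert: Depth limit h_lim = 0.008105 mm = 8.105e-06 m.
Working in SI base units: W = 3751 N, H = 3.732e+09 Pa, K = 1.835e-04.
Allowed volume V_lim = h_lim·A = 8.105e-06 · 4.107e-04 = 3.329e-09 m³.
Sliding life L = V_lim·H/(K·W) = 3.329e-09 · 3.732e+09 / (1.835e-04 · 3751) = 18.05 m.

value=18.05 m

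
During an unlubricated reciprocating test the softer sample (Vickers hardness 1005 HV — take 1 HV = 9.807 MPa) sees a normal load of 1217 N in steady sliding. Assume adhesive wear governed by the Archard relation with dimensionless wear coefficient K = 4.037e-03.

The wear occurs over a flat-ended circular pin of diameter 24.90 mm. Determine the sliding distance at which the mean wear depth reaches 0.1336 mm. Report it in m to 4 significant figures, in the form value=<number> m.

The algebra maintains full float precision; the intermediates are shown rounded, and rounded once at the end, at four significant figures.
Hardness H = 1005 HV × 9.807 MPa/HV = 9856 MPa = 9.856e+09 Pa.
Pin diameter d = 24.90 mm = 0.02490 m. Contact area A = π·d²/4 = π·(0.02490 m)²/4 = 4.870e-04 m².
Depth limit h_lim = 0.1336 mm = 1.336e-04 m.
Working in SI base units: W = 1217 N, H = 9.856e+09 Pa, K = 4.037e-03.
Allowed volume V_lim = h_lim·A = 1.336e-04 · 4.870e-04 = 6.506e-08 m³.
Life L = V_lim·H/(K·W) = 6.506e-08 · 9.856e+09 / (4.037e-03 · 1217) = 130.5 m.

value=130.5 m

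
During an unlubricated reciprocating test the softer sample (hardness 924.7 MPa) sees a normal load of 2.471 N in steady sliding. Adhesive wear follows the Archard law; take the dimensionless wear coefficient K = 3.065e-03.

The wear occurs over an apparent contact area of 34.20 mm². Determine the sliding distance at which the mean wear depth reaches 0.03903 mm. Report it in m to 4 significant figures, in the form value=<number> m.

The algebra holds full precision; intermediate values appear rounded, and rounded once at the end to four significant digits.
Hardness H = 924.7 MPa = 9.247e+08 Pa.
Contact area A = 34.20 mm² = 3.420e-05 m².
Depth limit h_lim = 0.03903 mm = 3.903e-05 m.
In SI base units, W = 2.471 N, H = 9.247e+08 Pa, K = 3.065e-03.
Allowed volume V_lim = h_lim·A = 3.903e-05 · 3.420e-05 = 1.335e-09 m³.
Sliding life L = V_lim·H/(K·W) = 1.335e-09 · 9.247e+08 / (3.065e-03 · 2.471) = 163.0 m.

value=163.0 m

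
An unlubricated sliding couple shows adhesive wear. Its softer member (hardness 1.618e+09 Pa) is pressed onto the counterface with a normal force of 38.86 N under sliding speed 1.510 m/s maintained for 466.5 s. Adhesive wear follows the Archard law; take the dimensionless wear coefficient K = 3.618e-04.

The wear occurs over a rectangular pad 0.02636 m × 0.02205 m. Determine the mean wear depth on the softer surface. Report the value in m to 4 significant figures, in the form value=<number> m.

value=1.053e-05 m

Every step runs at exact precision, and intermediates are displayed rounded; rounded just once, at 4 significant figures.
Convert: Path length L = v·t = 1.510 m/s × 466.5 s = 704.4 m.
Convert: Contact area A = 0.02636 m × 0.02205 m = 5.812e-04 m².
In SI base units: W = 38.86 N, H = 1.618e+09 Pa, K = 3.618e-04.
Apply Archard: V = K·W·L/H = 3.618e-04 · 38.86 · 704.4 / 1.618e+09 = 6.121e-09 m³.
Depth h = V/A = 6.121e-09 / 5.812e-04 = 1.053e-05 m.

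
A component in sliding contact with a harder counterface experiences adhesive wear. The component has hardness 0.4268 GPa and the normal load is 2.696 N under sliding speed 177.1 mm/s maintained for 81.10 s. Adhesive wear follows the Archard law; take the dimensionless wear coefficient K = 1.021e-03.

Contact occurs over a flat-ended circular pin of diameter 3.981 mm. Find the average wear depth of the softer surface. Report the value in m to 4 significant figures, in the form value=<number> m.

value=7.442e-06 m

The intermediates are displayed rounded; all arithmetic runs at exact precision; one last rounding, at 4 significant figures.
Convert: Sliding speed v = 177.1 mm/s = 0.1771 m/s. Distance covered L = v·t = 0.1771 m/s × 81.10 s = 14.36 m.
Convert: Hardness H = 0.4268 GPa = 4.268e+08 Pa.
Convert: Pin diameter d = 3.981 mm = 0.003981 m. Contact area A = π·d²/4 = π·(0.003981 m)²/4 = 1.245e-05 m².
In SI base units, W = 2.696 N, H = 4.268e+08 Pa, K = 1.021e-03.
The Archard volume V = K·W·L/H = 1.021e-03 · 2.696 · 14.36 / 4.268e+08 = 9.263e-11 m³.
Depth h = V/A = 9.263e-11 / 1.245e-05 = 7.442e-06 m.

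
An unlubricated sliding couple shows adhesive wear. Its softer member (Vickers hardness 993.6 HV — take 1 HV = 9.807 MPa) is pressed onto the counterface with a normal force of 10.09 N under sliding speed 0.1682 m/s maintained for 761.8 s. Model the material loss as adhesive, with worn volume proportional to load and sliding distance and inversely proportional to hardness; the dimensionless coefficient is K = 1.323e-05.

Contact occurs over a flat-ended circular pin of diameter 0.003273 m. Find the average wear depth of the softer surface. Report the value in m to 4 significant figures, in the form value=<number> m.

Quoted intermediates are rounded, and the computation carries full precision, and a lone final rounding to 4 significant digits.
Convert: Distance covered L = v·t = 0.1682 m/s × 761.8 s = 128.1 m.
Convert: Hardness H = 993.6 HV × 9.807 MPa/HV = 9744 MPa = 9.744e+09 Pa.
Convert: Contact area A = π·d²/4 = π·(0.003273 m)²/4 = 8.414e-06 m².
As SI base values: W = 10.09 N, H = 9.744e+09 Pa, K = 1.323e-05.
Archard relation: V = K·W·L/H = 1.323e-05 · 10.09 · 128.1 / 9.744e+09 = 1.755e-12 m³.
Wear depth h = V/A = 1.755e-12 / 8.414e-06 = 2.086e-07 m.

value=2.086e-07 m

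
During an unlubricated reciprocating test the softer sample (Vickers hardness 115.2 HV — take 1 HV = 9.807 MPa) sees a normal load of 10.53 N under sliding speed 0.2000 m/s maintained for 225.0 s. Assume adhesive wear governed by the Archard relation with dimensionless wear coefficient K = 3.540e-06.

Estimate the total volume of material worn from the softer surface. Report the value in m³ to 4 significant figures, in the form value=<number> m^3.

Quoted intermediates are rounded, and all working math maintains full float precision — one final rounding, at 4 significant digits.
Sliding distance L = v·t = 0.2000 m/s × 225.0 s = 45.00 m.
Hardness H = 115.2 HV × 9.807 MPa/HV = 1130 MPa = 1.130e+09 Pa.
As SI base values: W = 10.53 N, H = 1.130e+09 Pa, K = 3.540e-06.
Worn volume V = K·W·L/H = 3.540e-06 · 10.53 · 45.00 / 1.130e+09 = 1.485e-12 m³.

value=1.485e-12 m^3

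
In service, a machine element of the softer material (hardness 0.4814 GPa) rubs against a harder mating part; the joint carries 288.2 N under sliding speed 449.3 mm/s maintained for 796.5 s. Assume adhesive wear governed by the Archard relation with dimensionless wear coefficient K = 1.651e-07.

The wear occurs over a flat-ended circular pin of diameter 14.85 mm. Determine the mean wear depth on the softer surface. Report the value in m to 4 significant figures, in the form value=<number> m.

value=2.042e-07 m

Every step maintains full float precision — the intermediates are shown rounded — one final rounding to four significant figures.
Sliding speed v = 449.3 mm/s = 0.4493 m/s. Total distance L = v·t = 0.4493 m/s × 796.5 s = 357.9 m.
Hardness H = 0.4814 GPa = 4.814e+08 Pa.
Pin diameter d = 14.85 mm = 0.01485 m. Contact area A = π·d²/4 = π·(0.01485 m)²/4 = 1.732e-04 m².
Collected in SI base units: W = 288.2 N, H = 4.814e+08 Pa, K = 1.651e-07.
The Archard volume V = K·W·L/H = 1.651e-07 · 288.2 · 357.9 / 4.814e+08 = 3.537e-11 m³.
Average depth h = V/A = 3.537e-11 / 1.732e-04 = 2.042e-07 m.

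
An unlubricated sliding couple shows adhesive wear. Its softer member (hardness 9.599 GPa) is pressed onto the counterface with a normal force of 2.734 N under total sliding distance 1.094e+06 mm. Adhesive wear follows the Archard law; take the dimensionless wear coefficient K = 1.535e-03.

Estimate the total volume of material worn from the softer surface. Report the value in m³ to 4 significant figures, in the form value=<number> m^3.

Intermediates are displayed rounded; all working math holds full precision — rounded just once, at 4 significant digits.
Convert: Total distance L = 1.094e+06 mm = 1094 m.
Convert: Hardness H = 9.599 GPa = 9.599e+09 Pa.
As SI base values: W = 2.734 N, H = 9.599e+09 Pa, K = 1.535e-03.
Archard relation: V = K·W·L/H = 1.535e-03 · 2.734 · 1094 / 9.599e+09 = 4.783e-10 m³.

value=4.783e-10 m^3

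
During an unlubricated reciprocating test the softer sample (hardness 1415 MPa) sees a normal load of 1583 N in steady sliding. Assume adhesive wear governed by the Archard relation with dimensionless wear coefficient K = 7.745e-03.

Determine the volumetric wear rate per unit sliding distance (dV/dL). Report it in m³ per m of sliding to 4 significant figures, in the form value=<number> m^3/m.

value=8.665e-09 m^3/m

The algebra carries exact precision, and intermediate values are shown rounded, and rounded just once: four significant digits.
Convert: Hardness H = 1415 MPa = 1.415e+09 Pa.
As SI base values: W = 1583 N, H = 1.415e+09 Pa, K = 7.745e-03.
Rate of wear dV/dL = K·W/H: 7.745e-03 · 1583 / 1.415e+09 = 8.665e-09 m³/m.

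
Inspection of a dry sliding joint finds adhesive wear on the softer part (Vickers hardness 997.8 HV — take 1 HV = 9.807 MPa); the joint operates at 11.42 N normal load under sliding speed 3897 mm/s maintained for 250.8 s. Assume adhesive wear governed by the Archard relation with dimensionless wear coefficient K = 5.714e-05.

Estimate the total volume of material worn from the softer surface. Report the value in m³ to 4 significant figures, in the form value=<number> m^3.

value=6.518e-11 m^3

Intermediate values are printed rounded — each operation keeps exact precision, and rounded once at the end, at four significant figures.
Sliding speed v = 3897 mm/s = 3.897 m/s. Distance covered L = v·t = 3.897 m/s × 250.8 s = 977.4 m.
Hardness H = 997.8 HV × 9.807 MPa/HV = 9785 MPa = 9.785e+09 Pa.
In SI base units, W = 11.42 N, H = 9.785e+09 Pa, K = 5.714e-05.
Archard volume V = K·W·L/H = 5.714e-05 · 11.42 · 977.4 / 9.785e+09 = 6.518e-11 m³.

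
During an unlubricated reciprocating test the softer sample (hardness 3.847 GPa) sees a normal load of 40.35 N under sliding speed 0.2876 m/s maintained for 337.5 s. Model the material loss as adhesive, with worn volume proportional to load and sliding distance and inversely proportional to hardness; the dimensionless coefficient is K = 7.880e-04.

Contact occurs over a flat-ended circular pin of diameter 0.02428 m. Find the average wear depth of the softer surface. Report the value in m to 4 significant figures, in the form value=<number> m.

Each operation maintains exact precision — the intermediates appear rounded; rounded once at the end to four significant digits.
Convert: Distance L = v·t = 0.2876 m/s × 337.5 s = 97.07 m.
Convert: Hardness H = 3.847 GPa = 3.847e+09 Pa.
Convert: Contact area A = π·d²/4 = π·(0.02428 m)²/4 = 4.630e-04 m².
Expressed in SI base units: W = 40.35 N, H = 3.847e+09 Pa, K = 7.880e-04.
Archard volume V = K·W·L/H = 7.880e-04 · 40.35 · 97.07 / 3.847e+09 = 8.023e-10 m³.
Wear depth h = V/A = 8.023e-10 / 4.630e-04 = 1.733e-06 m.

value=1.733e-06 m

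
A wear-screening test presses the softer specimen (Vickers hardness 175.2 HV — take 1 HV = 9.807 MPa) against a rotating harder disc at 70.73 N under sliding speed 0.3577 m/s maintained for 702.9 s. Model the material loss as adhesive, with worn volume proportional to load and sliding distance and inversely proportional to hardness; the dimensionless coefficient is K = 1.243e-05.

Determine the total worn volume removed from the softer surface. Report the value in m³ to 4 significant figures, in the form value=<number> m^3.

The intermediates are printed rounded — all arithmetic carries exact precision, and rounded just once to four significant digits.
Convert: Path length L = v·t = 0.3577 m/s × 702.9 s = 251.4 m.
Convert: Hardness H = 175.2 HV × 9.807 MPa/HV = 1718 MPa = 1.718e+09 Pa.
Collected in SI base units: W = 70.73 N, H = 1.718e+09 Pa, K = 1.243e-05.
Archard volume V = K·W·L/H = 1.243e-05 · 70.73 · 251.4 / 1.718e+09 = 1.287e-10 m³.

value=1.287e-10 m^3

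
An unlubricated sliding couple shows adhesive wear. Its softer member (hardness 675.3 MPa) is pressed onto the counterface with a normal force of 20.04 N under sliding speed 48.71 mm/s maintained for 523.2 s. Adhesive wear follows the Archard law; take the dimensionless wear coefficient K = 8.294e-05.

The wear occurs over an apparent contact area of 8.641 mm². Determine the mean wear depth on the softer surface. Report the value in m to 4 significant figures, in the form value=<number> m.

value=7.259e-06 m

The algebra keeps exact precision; the intermediates are displayed rounded; a lone final rounding to four significant figures.
Sliding speed v = 48.71 mm/s = 0.04871 m/s. Distance covered L = v·t = 0.04871 m/s × 523.2 s = 25.49 m.
Hardness H = 675.3 MPa = 6.753e+08 Pa.
Contact area A = 8.641 mm² = 8.641e-06 m².
Expressed in SI base units: W = 20.04 N, H = 6.753e+08 Pa, K = 8.294e-05.
By Archard's law, V = K·W·L/H = 8.294e-05 · 20.04 · 25.49 / 6.753e+08 = 6.273e-11 m³.
Mean depth h = V/A = 6.273e-11 / 8.641e-06 = 7.259e-06 m.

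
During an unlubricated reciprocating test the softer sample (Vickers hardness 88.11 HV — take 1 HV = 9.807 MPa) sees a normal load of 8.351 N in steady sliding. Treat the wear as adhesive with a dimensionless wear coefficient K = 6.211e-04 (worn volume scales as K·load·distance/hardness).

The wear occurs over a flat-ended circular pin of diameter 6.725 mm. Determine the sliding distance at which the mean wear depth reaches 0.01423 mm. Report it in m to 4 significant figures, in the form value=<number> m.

value=84.21 m

Shown intermediates are rounded, and every step holds full float precision — a single final rounding, at 4 significant figures.
Hardness H = 88.11 HV × 9.807 MPa/HV = 864.1 MPa = 8.641e+08 Pa.
Pin diameter d = 6.725 mm = 0.006725 m. Contact area A = π·d²/4 = π·(0.006725 m)²/4 = 3.552e-05 m².
Depth limit h_lim = 0.01423 mm = 1.423e-05 m.
Restated in SI base units: W = 8.351 N, H = 8.641e+08 Pa, K = 6.211e-04.
Allowed volume V_lim = h_lim·A = 1.423e-05 · 3.552e-05 = 5.055e-10 m³.
So the life L = V_lim·H/(K·W) = 5.055e-10 · 8.641e+08 / (6.211e-04 · 8.351) = 84.21 m.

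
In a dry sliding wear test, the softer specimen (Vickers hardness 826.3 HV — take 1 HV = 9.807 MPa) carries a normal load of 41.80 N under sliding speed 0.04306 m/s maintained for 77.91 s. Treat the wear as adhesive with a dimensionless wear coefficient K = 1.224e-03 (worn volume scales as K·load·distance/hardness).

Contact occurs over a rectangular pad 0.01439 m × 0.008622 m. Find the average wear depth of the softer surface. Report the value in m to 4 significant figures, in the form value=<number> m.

value=1.707e-07 m

Quoted intermediates are rounded. Each operation keeps full precision. Rounded once at the end: four significant digits.
Path length L = v·t = 0.04306 m/s × 77.91 s = 3.355 m.
Hardness H = 826.3 HV × 9.807 MPa/HV = 8104 MPa = 8.104e+09 Pa.
Contact area A = 0.01439 m × 0.008622 m = 1.241e-04 m².
SI base units throughout: W = 41.80 N, H = 8.104e+09 Pa, K = 1.224e-03.
Archard relation: V = K·W·L/H = 1.224e-03 · 41.80 · 3.355 / 8.104e+09 = 2.118e-11 m³.
Average depth h = V/A = 2.118e-11 / 1.241e-04 = 1.707e-07 m.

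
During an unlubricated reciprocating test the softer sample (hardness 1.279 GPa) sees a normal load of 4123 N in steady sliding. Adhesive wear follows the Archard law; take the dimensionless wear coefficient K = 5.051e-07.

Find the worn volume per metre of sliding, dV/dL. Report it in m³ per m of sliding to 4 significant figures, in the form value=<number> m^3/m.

The algebra holds full float precision — intermediate values are shown rounded, and rounded once at the end to four significant figures.
Hardness H = 1.279 GPa = 1.279e+09 Pa.
Working in SI base units: W = 4123 N, H = 1.279e+09 Pa, K = 5.051e-07.
Wear rate dV/dL = K·W/H (no L dependence): 5.051e-07 · 4123 / 1.279e+09 = 1.628e-12 m³/m.

value=1.628e-12 m^3/m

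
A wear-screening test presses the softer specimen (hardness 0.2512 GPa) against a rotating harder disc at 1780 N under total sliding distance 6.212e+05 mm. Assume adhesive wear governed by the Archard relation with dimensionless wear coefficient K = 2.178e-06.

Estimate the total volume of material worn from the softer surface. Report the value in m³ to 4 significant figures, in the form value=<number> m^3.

Intermediate values appear rounded; the algebra runs at full float precision, and rounded just once: four significant digits.
Convert: Distance covered L = 6.212e+05 mm = 621.2 m.
Convert: Hardness H = 0.2512 GPa = 2.512e+08 Pa.
In SI base units, W = 1780 N, H = 2.512e+08 Pa, K = 2.178e-06.
Apply Archard: V = K·W·L/H = 2.178e-06 · 1780 · 621.2 / 2.512e+08 = 9.587e-09 m³.

value=9.587e-09 m^3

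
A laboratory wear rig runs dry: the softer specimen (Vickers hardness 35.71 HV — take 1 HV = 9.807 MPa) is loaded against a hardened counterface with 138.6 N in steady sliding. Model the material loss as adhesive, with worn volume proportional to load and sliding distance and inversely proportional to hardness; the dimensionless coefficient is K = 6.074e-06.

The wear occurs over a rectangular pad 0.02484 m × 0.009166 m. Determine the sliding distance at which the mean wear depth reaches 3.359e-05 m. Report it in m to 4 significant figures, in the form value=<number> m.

The computation maintains exact precision. Intermediate values are shown rounded. Rounded just once, at four significant figures.
Convert: Hardness H = 35.71 HV × 9.807 MPa/HV = 350.2 MPa = 3.502e+08 Pa.
Convert: Contact area A = 0.02484 m × 0.009166 m = 2.277e-04 m².
Restated in SI base units: W = 138.6 N, H = 3.502e+08 Pa, K = 6.074e-06.
Limit volume V_lim = h_lim·A = 3.359e-05 · 2.277e-04 = 7.648e-09 m³.
Inverting, life L = V_lim·H/(K·W) = 7.648e-09 · 3.502e+08 / (6.074e-06 · 138.6) = 3181 m.

value=3181 m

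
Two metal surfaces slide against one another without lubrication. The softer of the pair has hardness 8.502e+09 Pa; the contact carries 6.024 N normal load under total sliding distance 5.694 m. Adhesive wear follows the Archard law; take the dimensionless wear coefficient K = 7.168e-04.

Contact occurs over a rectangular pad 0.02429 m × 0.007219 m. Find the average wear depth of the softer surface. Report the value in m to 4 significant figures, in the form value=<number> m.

value=1.649e-08 m

Printed values are rounded; each operation carries exact precision, and rounded once at the end: four significant figures.
Convert: Contact area A = 0.02429 m × 0.007219 m = 1.753e-04 m².
Collected in SI base units: W = 6.024 N, H = 8.502e+09 Pa, K = 7.168e-04.
Archard relation: V = K·W·L/H = 7.168e-04 · 6.024 · 5.694 / 8.502e+09 = 2.892e-12 m³.
Depth h = V/A = 2.892e-12 / 1.753e-04 = 1.649e-08 m.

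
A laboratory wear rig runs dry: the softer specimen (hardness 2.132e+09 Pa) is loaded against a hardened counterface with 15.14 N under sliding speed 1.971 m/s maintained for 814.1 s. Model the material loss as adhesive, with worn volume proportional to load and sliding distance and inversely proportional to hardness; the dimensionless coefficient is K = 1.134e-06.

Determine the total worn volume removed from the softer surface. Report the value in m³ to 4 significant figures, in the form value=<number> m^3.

The intermediates appear rounded; the algebra carries full float precision. Rounded just once to four significant figures.
Convert: Distance covered L = v·t = 1.971 m/s × 814.1 s = 1605 m.
As SI base values: W = 15.14 N, H = 2.132e+09 Pa, K = 1.134e-06.
By Archard's law, V = K·W·L/H = 1.134e-06 · 15.14 · 1605 / 2.132e+09 = 1.292e-11 m³.

value=1.292e-11 m^3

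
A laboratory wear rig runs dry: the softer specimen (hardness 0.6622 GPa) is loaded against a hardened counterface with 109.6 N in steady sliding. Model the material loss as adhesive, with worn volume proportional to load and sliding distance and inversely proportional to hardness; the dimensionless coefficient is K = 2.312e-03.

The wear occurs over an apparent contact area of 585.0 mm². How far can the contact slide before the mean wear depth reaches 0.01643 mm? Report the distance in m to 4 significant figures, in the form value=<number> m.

The algebra keeps exact precision, and the intermediates appear rounded; rounded just once to four significant digits.
Hardness H = 0.6622 GPa = 6.622e+08 Pa.
Contact area A = 585.0 mm² = 5.850e-04 m².
Depth limit h_lim = 0.01643 mm = 1.643e-05 m.
In SI base units, W = 109.6 N, H = 6.622e+08 Pa, K = 2.312e-03.
Permissible volume V_lim = h_lim·A = 1.643e-05 · 5.850e-04 = 9.612e-09 m³.
Thus life L = V_lim·H/(K·W) = 9.612e-09 · 6.622e+08 / (2.312e-03 · 109.6) = 25.12 m.

value=25.12 m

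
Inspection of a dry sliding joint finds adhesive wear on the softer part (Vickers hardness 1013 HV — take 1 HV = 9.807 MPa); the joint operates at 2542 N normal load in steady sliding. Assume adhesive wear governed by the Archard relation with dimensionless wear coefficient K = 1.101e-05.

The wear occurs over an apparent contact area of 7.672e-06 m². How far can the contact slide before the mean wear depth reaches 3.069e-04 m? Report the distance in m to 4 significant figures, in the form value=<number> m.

value=835.8 m

The computation carries full precision; displayed values are rounded — one last rounding: 4 significant digits.
Hardness H = 1013 HV × 9.807 MPa/HV = 9934 MPa = 9.934e+09 Pa.
SI base units throughout: W = 2542 N, H = 9.934e+09 Pa, K = 1.101e-05.
Limit volume V_lim = h_lim·A = 3.069e-04 · 7.672e-06 = 2.355e-09 m³.
So the life L = V_lim·H/(K·W) = 2.355e-09 · 9.934e+09 / (1.101e-05 · 2542) = 835.8 m.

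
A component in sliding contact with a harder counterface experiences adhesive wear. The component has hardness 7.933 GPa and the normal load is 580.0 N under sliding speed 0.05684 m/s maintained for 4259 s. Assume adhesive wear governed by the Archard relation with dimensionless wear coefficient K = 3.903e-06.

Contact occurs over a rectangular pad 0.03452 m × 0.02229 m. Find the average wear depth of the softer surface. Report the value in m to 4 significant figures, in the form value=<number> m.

value=8.978e-08 m

Intermediate values are displayed rounded; the computation runs at full precision, and rounded once at the end: 4 significant digits.
Distance covered L = v·t = 0.05684 m/s × 4259 s = 242.1 m.
Hardness H = 7.933 GPa = 7.933e+09 Pa.
Contact area A = 0.03452 m × 0.02229 m = 7.695e-04 m².
Expressed in SI base units: W = 580.0 N, H = 7.933e+09 Pa, K = 3.903e-06.
Wear volume V = K·W·L/H = 3.903e-06 · 580.0 · 242.1 / 7.933e+09 = 6.908e-11 m³.
Mean wear depth h = V/A = 6.908e-11 / 7.695e-04 = 8.978e-08 m.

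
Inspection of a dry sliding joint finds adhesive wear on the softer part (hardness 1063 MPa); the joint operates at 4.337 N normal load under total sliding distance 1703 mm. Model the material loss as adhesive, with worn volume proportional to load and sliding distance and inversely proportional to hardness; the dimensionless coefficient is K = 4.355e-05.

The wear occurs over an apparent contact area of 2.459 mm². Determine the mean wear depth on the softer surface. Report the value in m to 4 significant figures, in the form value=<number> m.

Intermediate values are printed rounded; each operation carries full float precision; a single final rounding, at 4 significant digits.
Distance covered L = 1703 mm = 1.703 m.
Hardness H = 1063 MPa = 1.063e+09 Pa.
Contact area A = 2.459 mm² = 2.459e-06 m².
In SI base units: W = 4.337 N, H = 1.063e+09 Pa, K = 4.355e-05.
Worn volume V = K·W·L/H = 4.355e-05 · 4.337 · 1.703 / 1.063e+09 = 3.026e-13 m³.
Wear depth h = V/A = 3.026e-13 / 2.459e-06 = 1.231e-07 m.

value=1.231e-07 m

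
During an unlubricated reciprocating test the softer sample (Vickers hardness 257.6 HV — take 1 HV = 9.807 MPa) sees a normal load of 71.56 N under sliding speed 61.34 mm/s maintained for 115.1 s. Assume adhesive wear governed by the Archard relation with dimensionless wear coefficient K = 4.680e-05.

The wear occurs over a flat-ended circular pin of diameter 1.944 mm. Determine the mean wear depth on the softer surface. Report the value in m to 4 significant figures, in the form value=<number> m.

value=3.153e-06 m

Every step maintains full precision — the intermediates are displayed rounded; rounded once at the end: four significant figures.
Convert: Sliding speed v = 61.34 mm/s = 0.06134 m/s. Path length L = v·t = 0.06134 m/s × 115.1 s = 7.060 m.
Convert: Hardness H = 257.6 HV × 9.807 MPa/HV = 2526 MPa = 2.526e+09 Pa.
Convert: Pin diameter d = 1.944 mm = 0.001944 m. Contact area A = π·d²/4 = π·(0.001944 m)²/4 = 2.968e-06 m².
Restated in SI base units: W = 71.56 N, H = 2.526e+09 Pa, K = 4.680e-05.
The Archard volume V = K·W·L/H = 4.680e-05 · 71.56 · 7.060 / 2.526e+09 = 9.360e-12 m³.
Wear depth h = V/A = 9.360e-12 / 2.968e-06 = 3.153e-06 m.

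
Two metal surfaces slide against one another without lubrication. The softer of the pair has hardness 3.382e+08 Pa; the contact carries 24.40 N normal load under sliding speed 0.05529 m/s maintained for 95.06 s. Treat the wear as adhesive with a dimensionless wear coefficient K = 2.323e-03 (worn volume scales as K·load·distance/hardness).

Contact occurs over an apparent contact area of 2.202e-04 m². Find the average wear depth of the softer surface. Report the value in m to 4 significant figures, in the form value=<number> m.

value=4.000e-06 m

The intermediates are printed rounded. The algebra runs at exact precision, and rounded just once: 4 significant figures.
Convert: Distance L = v·t = 0.05529 m/s × 95.06 s = 5.256 m.
Expressed in SI base units: W = 24.40 N, H = 3.382e+08 Pa, K = 2.323e-03.
The Archard volume V = K·W·L/H = 2.323e-03 · 24.40 · 5.256 / 3.382e+08 = 8.809e-10 m³.
Depth h = V/A = 8.809e-10 / 2.202e-04 = 4.000e-06 m.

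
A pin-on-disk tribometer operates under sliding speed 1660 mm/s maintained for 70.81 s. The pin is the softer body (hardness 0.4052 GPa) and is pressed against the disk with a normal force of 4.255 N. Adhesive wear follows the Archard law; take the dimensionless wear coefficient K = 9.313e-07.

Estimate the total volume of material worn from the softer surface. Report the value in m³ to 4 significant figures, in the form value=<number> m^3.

value=1.150e-12 m^3

The intermediates are printed rounded, and the computation holds full float precision, and a lone final rounding to four significant digits.
Sliding speed v = 1660 mm/s = 1.660 m/s. Path length L = v·t = 1.660 m/s × 70.81 s = 117.5 m.
Hardness H = 0.4052 GPa = 4.052e+08 Pa.
SI base units throughout: W = 4.255 N, H = 4.052e+08 Pa, K = 9.313e-07.
By Archard's law, V = K·W·L/H = 9.313e-07 · 4.255 · 117.5 / 4.052e+08 = 1.150e-12 m³.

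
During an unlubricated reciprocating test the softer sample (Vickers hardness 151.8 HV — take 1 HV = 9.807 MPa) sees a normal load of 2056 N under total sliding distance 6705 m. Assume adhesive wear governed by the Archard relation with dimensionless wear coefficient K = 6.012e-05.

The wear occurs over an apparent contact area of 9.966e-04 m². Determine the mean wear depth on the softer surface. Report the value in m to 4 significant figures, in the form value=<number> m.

value=5.586e-04 m

All working math carries full float precision — the intermediates are printed rounded, and rounded once at the end to four significant digits.
Convert: Hardness H = 151.8 HV × 9.807 MPa/HV = 1489 MPa = 1.489e+09 Pa.
Restated in SI base units: W = 2056 N, H = 1.489e+09 Pa, K = 6.012e-05.
Archard relation: V = K·W·L/H = 6.012e-05 · 2056 · 6705 / 1.489e+09 = 5.567e-07 m³.
Depth h = V/A = 5.567e-07 / 9.966e-04 = 5.586e-04 m.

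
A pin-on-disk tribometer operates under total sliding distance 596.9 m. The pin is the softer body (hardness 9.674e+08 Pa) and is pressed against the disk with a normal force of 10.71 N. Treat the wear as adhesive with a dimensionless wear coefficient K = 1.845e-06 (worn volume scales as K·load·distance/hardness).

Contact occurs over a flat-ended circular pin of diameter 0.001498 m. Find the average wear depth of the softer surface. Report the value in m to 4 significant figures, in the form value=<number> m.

value=6.918e-06 m

All working math runs at full float precision, and the intermediates are printed rounded. Rounded just once, at four significant figures.
Convert: Contact area A = π·d²/4 = π·(0.001498 m)²/4 = 1.762e-06 m².
Expressed in SI base units: W = 10.71 N, H = 9.674e+08 Pa, K = 1.845e-06.
Archard relation: V = K·W·L/H = 1.845e-06 · 10.71 · 596.9 / 9.674e+08 = 1.219e-11 m³.
Wear depth h = V/A = 1.219e-11 / 1.762e-06 = 6.918e-06 m.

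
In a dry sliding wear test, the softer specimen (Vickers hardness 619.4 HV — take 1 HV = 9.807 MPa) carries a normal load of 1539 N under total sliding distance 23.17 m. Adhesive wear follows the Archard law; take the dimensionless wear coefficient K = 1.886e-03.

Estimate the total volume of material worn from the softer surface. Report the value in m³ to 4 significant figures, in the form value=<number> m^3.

value=1.107e-08 m^3

The computation holds full float precision. Intermediate values appear rounded, and rounded just once to 4 significant digits.
Convert: Hardness H = 619.4 HV × 9.807 MPa/HV = 6074 MPa = 6.074e+09 Pa.
SI base units throughout: W = 1539 N, H = 6.074e+09 Pa, K = 1.886e-03.
Wear volume V = K·W·L/H = 1.886e-03 · 1539 · 23.17 / 6.074e+09 = 1.107e-08 m³.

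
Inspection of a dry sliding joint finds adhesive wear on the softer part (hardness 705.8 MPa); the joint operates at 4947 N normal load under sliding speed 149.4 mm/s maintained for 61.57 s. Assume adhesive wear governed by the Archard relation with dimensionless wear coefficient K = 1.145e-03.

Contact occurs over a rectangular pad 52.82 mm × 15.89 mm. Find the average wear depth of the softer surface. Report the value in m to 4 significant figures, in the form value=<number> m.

value=8.796e-05 m

The computation holds full float precision; intermediate values are printed rounded; one final rounding, at four significant digits.
Sliding speed v = 149.4 mm/s = 0.1494 m/s. Total distance L = v·t = 0.1494 m/s × 61.57 s = 9.199 m.
Hardness H = 705.8 MPa = 7.058e+08 Pa.
Pad sides 52.82 mm × 15.89 mm = 0.05282 m × 0.01589 m. Contact area A = 0.05282 m × 0.01589 m = 8.393e-04 m².
Expressed in SI base units: W = 4947 N, H = 7.058e+08 Pa, K = 1.145e-03.
Archard relation: V = K·W·L/H = 1.145e-03 · 4947 · 9.199 / 7.058e+08 = 7.382e-08 m³.
Depth h = V/A = 7.382e-08 / 8.393e-04 = 8.796e-05 m.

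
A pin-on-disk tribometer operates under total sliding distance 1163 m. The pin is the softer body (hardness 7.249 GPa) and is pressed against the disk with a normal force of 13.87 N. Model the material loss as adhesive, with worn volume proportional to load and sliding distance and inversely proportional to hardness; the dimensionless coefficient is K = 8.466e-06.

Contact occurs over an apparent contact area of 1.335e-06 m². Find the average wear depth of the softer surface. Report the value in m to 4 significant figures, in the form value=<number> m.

value=1.411e-05 m

Every step holds exact precision. Intermediate values are displayed rounded. Rounded once at the end, at four significant digits.
Convert: Hardness H = 7.249 GPa = 7.249e+09 Pa.
Restated in SI base units: W = 13.87 N, H = 7.249e+09 Pa, K = 8.466e-06.
Archard volume V = K·W·L/H = 8.466e-06 · 13.87 · 1163 / 7.249e+09 = 1.884e-11 m³.
Average depth h = V/A = 1.884e-11 / 1.335e-06 = 1.411e-05 m.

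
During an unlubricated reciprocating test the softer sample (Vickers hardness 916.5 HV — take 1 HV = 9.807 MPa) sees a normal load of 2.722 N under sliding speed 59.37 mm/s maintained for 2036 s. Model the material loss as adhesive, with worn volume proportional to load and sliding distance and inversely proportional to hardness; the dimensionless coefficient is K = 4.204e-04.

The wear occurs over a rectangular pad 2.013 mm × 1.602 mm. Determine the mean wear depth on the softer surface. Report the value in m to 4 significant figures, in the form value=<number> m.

The computation keeps full float precision, and the intermediates are printed rounded; a single final rounding, at four significant figures.
Convert: Sliding speed v = 59.37 mm/s = 0.05937 m/s. Sliding distance L = v·t = 0.05937 m/s × 2036 s = 120.9 m.
Convert: Hardness H = 916.5 HV × 9.807 MPa/HV = 8988 MPa = 8.988e+09 Pa.
Convert: Pad sides 2.013 mm × 1.602 mm = 0.002013 m × 0.001602 m. Contact area A = 0.002013 m × 0.001602 m = 3.225e-06 m².
Collected in SI base units: W = 2.722 N, H = 8.988e+09 Pa, K = 4.204e-04.
Apply Archard: V = K·W·L/H = 4.204e-04 · 2.722 · 120.9 / 8.988e+09 = 1.539e-11 m³.
Depth of wear h = V/A = 1.539e-11 / 3.225e-06 = 4.772e-06 m.

value=4.772e-06 m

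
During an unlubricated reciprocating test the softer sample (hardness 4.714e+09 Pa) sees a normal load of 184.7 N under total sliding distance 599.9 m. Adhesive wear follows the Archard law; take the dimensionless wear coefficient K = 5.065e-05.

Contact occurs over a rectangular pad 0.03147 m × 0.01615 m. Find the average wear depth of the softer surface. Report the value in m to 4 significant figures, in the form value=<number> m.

value=2.342e-06 m

Printed values are rounded, and all working math holds full float precision — one final rounding: four significant digits.
Convert: Contact area A = 0.03147 m × 0.01615 m = 5.082e-04 m².
In SI base units, W = 184.7 N, H = 4.714e+09 Pa, K = 5.065e-05.
Apply Archard: V = K·W·L/H = 5.065e-05 · 184.7 · 599.9 / 4.714e+09 = 1.191e-09 m³.
Depth h = V/A = 1.191e-09 / 5.082e-04 = 2.342e-06 m.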